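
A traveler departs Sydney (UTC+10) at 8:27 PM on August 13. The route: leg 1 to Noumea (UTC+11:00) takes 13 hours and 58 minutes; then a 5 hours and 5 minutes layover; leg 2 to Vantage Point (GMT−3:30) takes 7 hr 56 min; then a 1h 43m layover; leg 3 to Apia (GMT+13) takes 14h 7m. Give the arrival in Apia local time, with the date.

6:16 PM on August 15

Convert departure to UTC: 8:27 PM − 10:00 = 10:27 AM UTC on Aug 13.
Add 13 hours 58 minutes leg 1 → 12:25 AM UTC (Aug 14).
Add 5 hours 5 minutes layover in Noumea → 5:30 AM UTC.
Add 7 hours and 56 minutes leg 2 → 1:26 PM UTC.
Add 1 hour and 43 minutes layover in Vantage Point → 3:09 PM UTC.
Add 14 hours 7 minutes leg 3 → 5:16 AM UTC (Aug 15).
Apia is UTC+13:00, so local arrival = 5:16 AM + 13:00 = 6:16 PM on Aug 15.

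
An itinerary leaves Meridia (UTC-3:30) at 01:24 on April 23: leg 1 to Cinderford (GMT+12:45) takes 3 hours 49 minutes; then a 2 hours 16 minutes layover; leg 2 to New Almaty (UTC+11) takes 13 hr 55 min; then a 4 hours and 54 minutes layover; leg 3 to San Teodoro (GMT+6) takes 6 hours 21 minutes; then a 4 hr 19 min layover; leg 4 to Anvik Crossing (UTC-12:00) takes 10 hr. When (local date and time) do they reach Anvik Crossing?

Convert departure to UTC: 01:24 + 3:30 = 04:54 UTC on Apr 23.
Add 3 hours and 49 minutes leg 1 → 08:43 UTC.
Add 2 hours 16 minutes layover in Cinderford → 10:59 UTC.
Add 13 hours and 55 minutes leg 2 → 00:54 UTC (Apr 24).
Add 4 hours 54 minutes layover in New Almaty → 05:48 UTC.
Add 6 hours and 21 minutes leg 3 → 12:09 UTC.
Add 4 hours 19 minutes layover in San Teodoro → 16:28 UTC.
Add 10 hours leg 4 → 02:28 UTC (Apr 25).
Anvik Crossing is UTC−12:00, so local arrival = 02:28 − 12:00 = 14:28 on Apr 24.

14:28 on Apr 24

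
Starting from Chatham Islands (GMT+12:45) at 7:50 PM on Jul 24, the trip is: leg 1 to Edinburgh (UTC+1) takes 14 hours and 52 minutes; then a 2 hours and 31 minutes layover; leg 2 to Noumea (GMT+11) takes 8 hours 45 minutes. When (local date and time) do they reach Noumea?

8:13 PM on July 25

Convert departure to UTC: 7:50 PM − 12:45 = 7:05 AM UTC on Jul 24.
Add 14 hours and 52 minutes leg 1 → 9:57 PM UTC.
Add 2 hours and 31 minutes layover in Edinburgh → 12:28 AM UTC (Jul 25).
Add 8 hours and 45 minutes leg 2 → 9:13 AM UTC.
Noumea is UTC+11:00, so local arrival = 9:13 AM + 11:00 = 8:13 PM on Jul 25.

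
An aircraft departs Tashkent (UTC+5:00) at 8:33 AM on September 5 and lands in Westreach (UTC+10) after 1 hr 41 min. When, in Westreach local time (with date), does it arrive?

Convert departure to UTC: 8:33 AM − 5:00 = 3:33 AM UTC on Sep 5.
Add 1 hour 41 minutes travel time → 5:14 AM UTC.
Westreach is UTC+10:00, so local arrival = 5:14 AM + 10:00 = 3:14 PM on Sep 5.

3:14 PM on September 5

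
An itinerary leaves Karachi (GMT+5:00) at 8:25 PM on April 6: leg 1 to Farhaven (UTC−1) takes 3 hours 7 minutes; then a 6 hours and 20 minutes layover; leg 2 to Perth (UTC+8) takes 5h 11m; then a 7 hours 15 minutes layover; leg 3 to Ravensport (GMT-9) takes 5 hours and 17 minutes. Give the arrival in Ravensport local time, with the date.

Convert departure to UTC: 8:25 PM − 5:00 = 3:25 PM UTC on Apr 6.
Add 3 hours and 7 minutes leg 1 → 6:32 PM UTC.
Add 6 hours and 20 minutes layover in Farhaven → 12:52 AM UTC (Apr 7).
Add 5 hours 11 minutes leg 2 → 6:03 AM UTC.
Add 7 hours 15 minutes layover in Perth → 1:18 PM UTC.
Add 5 hours and 17 minutes leg 3 → 6:35 PM UTC.
Ravensport is UTC−9:00, so local arrival = 6:35 PM − 9:00 = 9:35 AM on Apr 7.

9:35 AM on Apr 7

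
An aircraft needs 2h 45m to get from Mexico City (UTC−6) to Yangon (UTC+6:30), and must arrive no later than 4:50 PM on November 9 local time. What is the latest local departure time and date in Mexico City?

1:35 AM on November 9

Target arrival in UTC: 4:50 PM − 6:30 = 10:20 AM on Nov 9.
Subtract 2 hours and 45 minutes → departure 7:35 AM UTC on Nov 9.
Mexico City is UTC−6:00: 7:35 AM − 6:00 = 1:35 AM on Nov 9.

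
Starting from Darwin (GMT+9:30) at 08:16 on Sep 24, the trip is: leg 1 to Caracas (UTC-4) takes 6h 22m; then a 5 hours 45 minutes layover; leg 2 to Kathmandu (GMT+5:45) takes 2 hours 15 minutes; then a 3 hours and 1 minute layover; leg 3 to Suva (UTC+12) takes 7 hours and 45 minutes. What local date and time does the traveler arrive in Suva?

Convert departure to UTC: 08:16 − 9:30 = 22:46 UTC on Sep 23.
Add 6 hours and 22 minutes leg 1 → 05:08 UTC (Sep 24).
Add 5 hours and 45 minutes layover in Caracas → 10:53 UTC.
Add 2 hours and 15 minutes leg 2 → 13:08 UTC.
Add 3 hours and 1 minute layover in Kathmandu → 16:09 UTC.
Add 7 hours 45 minutes leg 3 → 23:54 UTC.
Suva is UTC+12:00, so local arrival = 23:54 + 12:00 = 11:54 on Sep 25.

11:54 on September 25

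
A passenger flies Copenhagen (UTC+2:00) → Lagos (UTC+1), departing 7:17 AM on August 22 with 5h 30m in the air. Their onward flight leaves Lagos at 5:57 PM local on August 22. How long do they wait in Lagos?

Convert departure to UTC: 7:17 AM − 2:00 = 5:17 AM UTC on Aug 22.
Add 5 hours 30 minutes flight time → 10:47 AM UTC.
Lagos is UTC+1:00, so local arrival = 10:47 AM + 1:00 = 11:47 AM on Aug 22.
Layover = 5:57 PM − 11:47 AM = 6 hours 10 minutes.

6 hours 10 minutes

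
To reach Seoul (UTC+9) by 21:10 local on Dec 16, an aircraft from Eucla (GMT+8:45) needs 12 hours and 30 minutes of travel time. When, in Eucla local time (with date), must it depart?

08:25 on Dec 16

Target arrival in UTC: 21:10 − 9:00 = 12:10 on Dec 16.
Subtract 12 hours 30 minutes → departure 23:40 UTC on Dec 15.
Eucla is UTC+8:45: 23:40 + 8:45 = 08:25 on Dec 16.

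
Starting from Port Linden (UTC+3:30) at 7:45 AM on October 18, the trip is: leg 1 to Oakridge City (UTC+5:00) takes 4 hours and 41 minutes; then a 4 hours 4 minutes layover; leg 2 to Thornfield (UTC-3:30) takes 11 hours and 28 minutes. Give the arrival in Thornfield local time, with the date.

8:58 PM on October 18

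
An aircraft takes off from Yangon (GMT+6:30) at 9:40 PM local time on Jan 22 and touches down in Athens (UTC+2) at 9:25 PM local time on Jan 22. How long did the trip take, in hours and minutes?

4 hours 15 minutes

Athens is 4:30 behind Yangon.
Clock-face elapsed time (ignoring zones) is −15 minutes.
Actual elapsed = −15 minutes + 4:30 = 4 hours 15 minutes.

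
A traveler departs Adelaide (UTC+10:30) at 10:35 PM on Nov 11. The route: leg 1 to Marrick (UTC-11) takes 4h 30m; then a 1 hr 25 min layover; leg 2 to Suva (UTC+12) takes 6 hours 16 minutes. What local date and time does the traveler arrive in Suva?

Convert departure to UTC: 10:35 PM − 10:30 = 12:05 PM UTC on Nov 11.
Add 4 hours and 30 minutes leg 1 → 4:35 PM UTC.
Add 1 hour and 25 minutes layover in Marrick → 6:00 PM UTC.
Add 6 hours and 16 minutes leg 2 → 12:16 AM UTC (Nov 12).
Suva is UTC+12:00, so local arrival = 12:16 AM + 12:00 = 12:16 PM on Nov 12.

12:16 PM on Nov 12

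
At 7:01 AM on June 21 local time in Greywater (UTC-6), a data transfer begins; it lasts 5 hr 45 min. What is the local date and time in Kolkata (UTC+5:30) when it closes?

Convert start to UTC: 7:01 AM + 6:00 = 1:01 PM UTC on Jun 21.
Add 5 hours 45 minutes duration → 6:46 PM UTC.
Kolkata is UTC+5:30, so local end time = 6:46 PM + 5:30 = 12:16 AM on Jun 22.

12:16 AM on Jun 22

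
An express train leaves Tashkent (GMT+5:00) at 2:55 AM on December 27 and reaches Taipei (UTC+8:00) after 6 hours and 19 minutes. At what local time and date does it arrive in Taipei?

12:14 PM on Dec 27

Convert departure to UTC: 2:55 AM − 5:00 = 9:55 PM UTC on Dec 26.
Add 6 hours and 19 minutes travel time → 4:14 AM UTC (Dec 27).
Taipei is UTC+8:00, so local arrival = 4:14 AM + 8:00 = 12:14 PM on Dec 27.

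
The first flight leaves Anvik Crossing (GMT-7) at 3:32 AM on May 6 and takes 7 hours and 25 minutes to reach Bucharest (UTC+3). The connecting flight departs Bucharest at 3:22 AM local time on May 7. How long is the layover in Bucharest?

6 hours 25 minutes

Convert departure to UTC: 3:32 AM + 7:00 = 10:32 AM UTC on May 6.
Add 7 hours and 25 minutes flight time → 5:57 PM UTC.
Bucharest is UTC+3:00, so local arrival = 5:57 PM + 3:00 = 8:57 PM on May 6.
Layover = 3:22 AM − 8:57 PM (+1 day) = 6 hours 25 minutes.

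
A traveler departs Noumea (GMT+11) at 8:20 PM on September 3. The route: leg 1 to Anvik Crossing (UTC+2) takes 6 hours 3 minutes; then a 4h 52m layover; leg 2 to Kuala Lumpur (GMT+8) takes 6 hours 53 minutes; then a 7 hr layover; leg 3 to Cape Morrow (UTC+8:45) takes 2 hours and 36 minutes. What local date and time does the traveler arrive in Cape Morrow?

9:29 PM on September 4

Convert departure to UTC: 8:20 PM − 11:00 = 9:20 AM UTC on Sep 3.
Add 6 hours 3 minutes leg 1 → 3:23 PM UTC.
Add 4 hours and 52 minutes layover in Anvik Crossing → 8:15 PM UTC.
Add 6 hours and 53 minutes leg 2 → 3:08 AM UTC (Sep 4).
Add 7 hours layover in Kuala Lumpur → 10:08 AM UTC.
Add 2 hours 36 minutes leg 3 → 12:44 PM UTC.
Cape Morrow is UTC+8:45, so local arrival = 12:44 PM + 8:45 = 9:29 PM on Sep 4.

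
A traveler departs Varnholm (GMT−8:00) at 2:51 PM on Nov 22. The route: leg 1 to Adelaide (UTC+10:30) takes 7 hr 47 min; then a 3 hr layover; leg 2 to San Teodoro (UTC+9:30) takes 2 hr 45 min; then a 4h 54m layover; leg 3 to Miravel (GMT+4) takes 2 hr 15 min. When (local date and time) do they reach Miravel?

11:32 PM on Nov 23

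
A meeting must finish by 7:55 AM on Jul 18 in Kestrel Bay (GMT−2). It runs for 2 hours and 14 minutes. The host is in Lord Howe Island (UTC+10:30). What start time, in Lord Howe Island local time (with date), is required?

Target end time in UTC: 7:55 AM + 2:00 = 9:55 AM on Jul 18.
Subtract 2 hours 14 minutes → start 7:41 AM UTC on Jul 18.
Lord Howe Island is UTC+10:30: 7:41 AM + 10:30 = 6:11 PM on Jul 18.

6:11 PM on July 18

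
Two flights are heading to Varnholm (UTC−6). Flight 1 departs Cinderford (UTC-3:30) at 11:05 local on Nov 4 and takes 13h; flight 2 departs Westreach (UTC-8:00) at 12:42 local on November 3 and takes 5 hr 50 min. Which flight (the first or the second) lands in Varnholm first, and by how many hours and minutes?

Flight 1 in UTC: 11:05 + 3:30 = 14:35 on Nov 4.
+13 hours → arrive 03:35 UTC on Nov 5.
Flight 2 in UTC: 12:42 + 8:00 = 20:42 on Nov 3.
+5 hours and 50 minutes → arrive 02:32 UTC on Nov 4.
Flight 2 lands earlier by 25 hours 3 minutes.

the second, by 25 hours 3 minutes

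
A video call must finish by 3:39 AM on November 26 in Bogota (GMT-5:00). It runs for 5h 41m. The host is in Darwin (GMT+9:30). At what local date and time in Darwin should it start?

Target end time in UTC: 3:39 AM + 5:00 = 8:39 AM on Nov 26.
Subtract 5 hours 41 minutes → start 2:58 AM UTC on Nov 26.
Darwin is UTC+9:30: 2:58 AM + 9:30 = 12:28 PM on Nov 26.

12:28 PM on November 26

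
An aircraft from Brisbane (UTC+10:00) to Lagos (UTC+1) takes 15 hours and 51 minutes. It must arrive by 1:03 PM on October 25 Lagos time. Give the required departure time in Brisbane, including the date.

6:12 AM on October 25

Target arrival in UTC: 1:03 PM − 1:00 = 12:03 PM on Oct 25.
Subtract 15 hours 51 minutes → departure 8:12 PM UTC on Oct 24.
Brisbane is UTC+10:00: 8:12 PM + 10:00 = 6:12 AM on Oct 25.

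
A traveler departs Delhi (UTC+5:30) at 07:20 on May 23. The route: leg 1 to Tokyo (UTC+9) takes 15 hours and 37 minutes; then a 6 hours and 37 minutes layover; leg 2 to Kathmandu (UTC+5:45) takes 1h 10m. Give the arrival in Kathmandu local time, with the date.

06:59 on May 24

Convert departure to UTC: 07:20 − 5:30 = 01:50 UTC on May 23.
Add 15 hours 37 minutes leg 1 → 17:27 UTC.
Add 6 hours 37 minutes layover in Tokyo → 00:04 UTC (May 24).
Add 1 hour and 10 minutes leg 2 → 01:14 UTC.
Kathmandu is UTC+5:45, so local arrival = 01:14 + 5:45 = 06:59 on May 24.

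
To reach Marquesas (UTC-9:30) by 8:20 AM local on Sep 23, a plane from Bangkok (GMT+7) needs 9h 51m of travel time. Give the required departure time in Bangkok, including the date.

Target arrival in UTC: 8:20 AM + 9:30 = 5:50 PM on Sep 23.
Subtract 9 hours 51 minutes → departure 7:59 AM UTC on Sep 23.
Bangkok is UTC+7:00: 7:59 AM + 7:00 = 2:59 PM on Sep 23.

2:59 PM on September 23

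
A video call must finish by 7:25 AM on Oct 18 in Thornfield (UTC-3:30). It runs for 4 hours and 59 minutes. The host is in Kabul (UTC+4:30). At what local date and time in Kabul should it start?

10:26 AM on October 18

Target end time in UTC: 7:25 AM + 3:30 = 10:55 AM on Oct 18.
Subtract 4 hours 59 minutes → start 5:56 AM UTC on Oct 18.
Kabul is UTC+4:30: 5:56 AM + 4:30 = 10:26 AM on Oct 18.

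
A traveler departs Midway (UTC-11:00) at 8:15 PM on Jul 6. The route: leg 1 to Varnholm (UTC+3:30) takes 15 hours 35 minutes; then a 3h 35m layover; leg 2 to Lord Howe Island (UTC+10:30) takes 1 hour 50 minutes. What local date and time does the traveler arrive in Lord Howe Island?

2:45 PM on Jul 8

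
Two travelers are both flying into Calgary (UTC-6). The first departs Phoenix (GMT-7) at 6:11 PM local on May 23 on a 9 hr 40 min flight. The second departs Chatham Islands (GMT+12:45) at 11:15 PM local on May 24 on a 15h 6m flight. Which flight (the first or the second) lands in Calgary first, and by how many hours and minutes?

the first, by 14 hours 45 minutes

Flight 1 in UTC: 6:11 PM + 7:00 = 1:11 AM on May 24.
+9 hours 40 minutes → arrive 10:51 AM UTC on May 24.
Flight 2 in UTC: 11:15 PM − 12:45 = 10:30 AM on May 24.
+15 hours and 6 minutes → arrive 1:36 AM UTC on May 25.
Flight 1 lands earlier by 14 hours 45 minutes.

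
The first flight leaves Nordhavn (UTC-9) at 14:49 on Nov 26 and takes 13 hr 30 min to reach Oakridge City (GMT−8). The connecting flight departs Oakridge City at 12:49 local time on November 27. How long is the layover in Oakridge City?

7 hours 30 minutes

Convert departure to UTC: 14:49 + 9:00 = 23:49 UTC on Nov 26.
Add 13 hours and 30 minutes flight time → 13:19 UTC (Nov 27).
Oakridge City is UTC−8:00, so local arrival = 13:19 − 8:00 = 05:19 on Nov 27.
Layover = 12:49 − 05:19 = 7 hours 30 minutes.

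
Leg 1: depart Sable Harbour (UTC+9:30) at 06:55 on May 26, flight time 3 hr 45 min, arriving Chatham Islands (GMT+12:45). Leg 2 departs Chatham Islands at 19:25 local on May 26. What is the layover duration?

Convert departure to UTC: 06:55 − 9:30 = 21:25 UTC on May 25.
Add 3 hours 45 minutes flight time → 01:10 UTC (May 26).
Chatham Islands is UTC+12:45, so local arrival = 01:10 + 12:45 = 13:55 on May 26.
Layover = 19:25 − 13:55 = 5 hours 30 minutes.

5 hours 30 minutes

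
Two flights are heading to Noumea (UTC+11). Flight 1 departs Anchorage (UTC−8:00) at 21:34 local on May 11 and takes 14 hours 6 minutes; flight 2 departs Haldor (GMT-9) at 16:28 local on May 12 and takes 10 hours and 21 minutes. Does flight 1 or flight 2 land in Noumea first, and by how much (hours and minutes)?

Flight 1 in UTC: 21:34 + 8:00 = 05:34 on May 12.
+14 hours 6 minutes → arrive 19:40 UTC on May 12.
Flight 2 in UTC: 16:28 + 9:00 = 01:28 on May 13.
+10 hours 21 minutes → arrive 11:49 UTC on May 13.
Flight 1 lands earlier by 16 hours 9 minutes.

the first, by 16 hours 9 minutes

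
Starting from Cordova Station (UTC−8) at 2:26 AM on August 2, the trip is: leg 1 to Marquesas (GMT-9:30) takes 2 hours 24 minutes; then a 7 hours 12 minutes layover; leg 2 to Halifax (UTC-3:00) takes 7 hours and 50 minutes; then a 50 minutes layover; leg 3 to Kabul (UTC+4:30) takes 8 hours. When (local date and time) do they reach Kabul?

Convert departure to UTC: 2:26 AM + 8:00 = 10:26 AM UTC on Aug 2.
Add 2 hours 24 minutes leg 1 → 12:50 PM UTC.
Add 7 hours 12 minutes layover in Marquesas → 8:02 PM UTC.
Add 7 hours and 50 minutes leg 2 → 3:52 AM UTC (Aug 3).
Add 50 minutes layover in Halifax → 4:42 AM UTC.
Add 8 hours leg 3 → 12:42 PM UTC.
Kabul is UTC+4:30, so local arrival = 12:42 PM + 4:30 = 5:12 PM on Aug 3.

5:12 PM on August 3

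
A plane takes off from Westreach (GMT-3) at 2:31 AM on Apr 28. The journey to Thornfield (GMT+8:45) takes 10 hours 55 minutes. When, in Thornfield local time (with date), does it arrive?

Convert departure to UTC: 2:31 AM + 3:00 = 5:31 AM UTC on Apr 28.
Add 10 hours 55 minutes travel time → 4:26 PM UTC.
Thornfield is UTC+8:45, so local arrival = 4:26 PM + 8:45 = 1:11 AM on Apr 29.

1:11 AM on April 29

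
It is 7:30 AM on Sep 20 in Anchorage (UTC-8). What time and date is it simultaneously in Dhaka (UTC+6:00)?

9:30 PM on Sep 20

In UTC: 7:30 AM + 8:00 = 3:30 PM on Sep 20.
Dhaka is UTC+6:00: 3:30 PM + 6:00 = 9:30 PM on Sep 20.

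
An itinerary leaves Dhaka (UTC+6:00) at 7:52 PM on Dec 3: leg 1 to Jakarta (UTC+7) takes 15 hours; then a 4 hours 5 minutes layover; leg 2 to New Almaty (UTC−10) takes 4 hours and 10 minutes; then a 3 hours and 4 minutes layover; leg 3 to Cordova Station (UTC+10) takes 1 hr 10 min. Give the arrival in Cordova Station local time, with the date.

Convert departure to UTC: 7:52 PM − 6:00 = 1:52 PM UTC on Dec 3.
Add 15 hours leg 1 → 4:52 AM UTC (Dec 4).
Add 4 hours and 5 minutes layover in Jakarta → 8:57 AM UTC.
Add 4 hours and 10 minutes leg 2 → 1:07 PM UTC.
Add 3 hours 4 minutes layover in New Almaty → 4:11 PM UTC.
Add 1 hour and 10 minutes leg 3 → 5:21 PM UTC.
Cordova Station is UTC+10:00, so local arrival = 5:21 PM + 10:00 = 3:21 AM on Dec 5.

3:21 AM on Dec 5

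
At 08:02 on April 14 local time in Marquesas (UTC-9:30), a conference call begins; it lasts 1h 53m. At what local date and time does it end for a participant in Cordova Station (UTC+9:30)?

Convert start to UTC: 08:02 + 9:30 = 17:32 UTC on Apr 14.
Add 1 hour 53 minutes duration → 19:25 UTC.
Cordova Station is UTC+9:30, so local end time = 19:25 + 9:30 = 04:55 on Apr 15.

04:55 on Apr 15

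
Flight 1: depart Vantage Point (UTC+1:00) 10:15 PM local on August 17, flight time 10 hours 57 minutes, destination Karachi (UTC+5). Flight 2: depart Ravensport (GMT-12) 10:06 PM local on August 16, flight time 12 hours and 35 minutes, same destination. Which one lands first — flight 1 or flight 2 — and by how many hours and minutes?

the second, by 9 hours 31 minutes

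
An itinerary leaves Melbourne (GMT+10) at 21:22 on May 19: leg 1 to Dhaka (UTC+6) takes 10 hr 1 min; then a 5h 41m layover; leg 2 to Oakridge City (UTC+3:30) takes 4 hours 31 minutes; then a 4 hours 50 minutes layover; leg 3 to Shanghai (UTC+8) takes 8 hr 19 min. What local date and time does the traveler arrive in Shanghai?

Convert departure to UTC: 21:22 − 10:00 = 11:22 UTC on May 19.
Add 10 hours 1 minute leg 1 → 21:23 UTC.
Add 5 hours and 41 minutes layover in Dhaka → 03:04 UTC (May 20).
Add 4 hours and 31 minutes leg 2 → 07:35 UTC.
Add 4 hours and 50 minutes layover in Oakridge City → 12:25 UTC.
Add 8 hours and 19 minutes leg 3 → 20:44 UTC.
Shanghai is UTC+8:00, so local arrival = 20:44 + 8:00 = 04:44 on May 21.

04:44 on May 21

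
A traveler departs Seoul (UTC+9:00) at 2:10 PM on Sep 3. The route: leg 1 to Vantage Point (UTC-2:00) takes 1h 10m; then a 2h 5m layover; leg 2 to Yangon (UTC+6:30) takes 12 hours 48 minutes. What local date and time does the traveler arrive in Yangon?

3:43 AM on September 4

Convert departure to UTC: 2:10 PM − 9:00 = 5:10 AM UTC on Sep 3.
Add 1 hour 10 minutes leg 1 → 6:20 AM UTC.
Add 2 hours 5 minutes layover in Vantage Point → 8:25 AM UTC.
Add 12 hours and 48 minutes leg 2 → 9:13 PM UTC.
Yangon is UTC+6:30, so local arrival = 9:13 PM + 6:30 = 3:43 AM on Sep 4.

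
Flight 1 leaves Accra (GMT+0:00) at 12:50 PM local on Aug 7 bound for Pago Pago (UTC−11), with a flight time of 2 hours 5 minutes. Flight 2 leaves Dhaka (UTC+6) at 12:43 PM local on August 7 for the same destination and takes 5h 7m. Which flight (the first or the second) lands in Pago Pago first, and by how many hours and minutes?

Flight 1 departs at 12:50 PM UTC (Aug 7).
+2 hours and 5 minutes → arrive 2:55 PM UTC on Aug 7.
Flight 2 in UTC: 12:43 PM − 6:00 = 6:43 AM on Aug 7.
+5 hours and 7 minutes → arrive 11:50 AM UTC on Aug 7.
Flight 2 lands earlier by 3 hours 5 minutes.

the second, by 3 hours 5 minutes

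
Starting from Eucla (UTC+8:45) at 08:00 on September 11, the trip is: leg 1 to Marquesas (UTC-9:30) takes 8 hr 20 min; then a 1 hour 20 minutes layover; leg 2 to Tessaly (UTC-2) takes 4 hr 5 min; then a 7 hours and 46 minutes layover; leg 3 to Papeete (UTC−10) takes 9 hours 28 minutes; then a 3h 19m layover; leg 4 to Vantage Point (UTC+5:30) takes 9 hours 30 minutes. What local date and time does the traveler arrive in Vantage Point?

00:33 on September 13

Convert departure to UTC: 08:00 − 8:45 = 23:15 UTC on Sep 10.
Add 8 hours and 20 minutes leg 1 → 07:35 UTC (Sep 11).
Add 1 hour and 20 minutes layover in Marquesas → 08:55 UTC.
Add 4 hours and 5 minutes leg 2 → 13:00 UTC.
Add 7 hours and 46 minutes layover in Tessaly → 20:46 UTC.
Add 9 hours 28 minutes leg 3 → 06:14 UTC (Sep 12).
Add 3 hours and 19 minutes layover in Papeete → 09:33 UTC.
Add 9 hours and 30 minutes leg 4 → 19:03 UTC.
Vantage Point is UTC+5:30, so local arrival = 19:03 + 5:30 = 00:33 on Sep 13.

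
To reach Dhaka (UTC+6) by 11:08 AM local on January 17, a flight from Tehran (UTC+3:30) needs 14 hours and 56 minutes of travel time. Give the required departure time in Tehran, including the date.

Target arrival in UTC: 11:08 AM − 6:00 = 5:08 AM on Jan 17.
Subtract 14 hours 56 minutes → departure 2:12 PM UTC on Jan 16.
Tehran is UTC+3:30: 2:12 PM + 3:30 = 5:42 PM on Jan 16.

5:42 PM on January 16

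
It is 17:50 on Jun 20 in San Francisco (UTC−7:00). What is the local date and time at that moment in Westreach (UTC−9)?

15:50 on Jun 20

In UTC: 17:50 + 7:00 = 00:50 on Jun 21.
Westreach is UTC−9:00: 00:50 − 9:00 = 15:50 on Jun 20.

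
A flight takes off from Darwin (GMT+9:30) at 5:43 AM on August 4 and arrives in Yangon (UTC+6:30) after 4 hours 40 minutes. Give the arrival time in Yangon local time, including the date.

7:23 AM on August 4

Convert departure to UTC: 5:43 AM − 9:30 = 8:13 PM UTC on Aug 3.
Add 4 hours and 40 minutes travel time → 12:53 AM UTC (Aug 4).
Yangon is UTC+6:30, so local arrival = 12:53 AM + 6:30 = 7:23 AM on Aug 4.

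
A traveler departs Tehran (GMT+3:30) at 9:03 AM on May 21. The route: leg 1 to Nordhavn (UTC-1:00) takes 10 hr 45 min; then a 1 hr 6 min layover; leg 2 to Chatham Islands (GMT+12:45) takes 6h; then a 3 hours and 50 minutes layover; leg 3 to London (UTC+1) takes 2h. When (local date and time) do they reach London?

6:14 AM on May 22

Convert departure to UTC: 9:03 AM − 3:30 = 5:33 AM UTC on May 21.
Add 10 hours 45 minutes leg 1 → 4:18 PM UTC.
Add 1 hour and 6 minutes layover in Nordhavn → 5:24 PM UTC.
Add 6 hours leg 2 → 11:24 PM UTC.
Add 3 hours 50 minutes layover in Chatham Islands → 3:14 AM UTC (May 22).
Add 2 hours leg 3 → 5:14 AM UTC.
London is UTC+1:00, so local arrival = 5:14 AM + 1:00 = 6:14 AM on May 22.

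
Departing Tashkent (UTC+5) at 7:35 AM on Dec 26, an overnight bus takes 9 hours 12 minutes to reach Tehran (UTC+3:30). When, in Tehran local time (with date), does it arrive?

3:17 PM on December 26

Convert departure to UTC: 7:35 AM − 5:00 = 2:35 AM UTC on Dec 26.
Add 9 hours and 12 minutes travel time → 11:47 AM UTC.
Tehran is UTC+3:30, so local arrival = 11:47 AM + 3:30 = 3:17 PM on Dec 26.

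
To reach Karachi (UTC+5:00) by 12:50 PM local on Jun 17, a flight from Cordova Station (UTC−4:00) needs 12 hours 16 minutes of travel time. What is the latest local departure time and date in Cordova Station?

Target arrival in UTC: 12:50 PM − 5:00 = 7:50 AM on Jun 17.
Subtract 12 hours and 16 minutes → departure 7:34 PM UTC on Jun 16.
Cordova Station is UTC−4:00: 7:34 PM − 4:00 = 3:34 PM on Jun 16.

3:34 PM on Jun 16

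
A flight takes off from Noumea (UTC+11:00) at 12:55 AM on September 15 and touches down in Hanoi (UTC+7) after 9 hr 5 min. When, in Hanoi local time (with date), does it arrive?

6:00 AM on September 15

Hanoi is 4:00 behind Noumea.
After 9 hours 5 minutes it is 10:00 AM in Noumea.
Shift by the zone difference: 10:00 AM − 4:00 = 6:00 AM on Sep 15 in Hanoi.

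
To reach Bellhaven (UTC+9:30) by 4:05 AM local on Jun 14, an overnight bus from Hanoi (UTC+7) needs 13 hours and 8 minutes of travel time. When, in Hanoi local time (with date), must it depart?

12:27 PM on Jun 13

Target arrival in UTC: 4:05 AM − 9:30 = 6:35 PM on Jun 13.
Subtract 13 hours 8 minutes → departure 5:27 AM UTC on Jun 13.
Hanoi is UTC+7:00: 5:27 AM + 7:00 = 12:27 PM on Jun 13.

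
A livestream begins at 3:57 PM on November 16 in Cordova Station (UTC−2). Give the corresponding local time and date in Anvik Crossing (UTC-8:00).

In UTC: 3:57 PM + 2:00 = 5:57 PM on Nov 16.
Anvik Crossing is UTC−8:00: 5:57 PM − 8:00 = 9:57 AM on Nov 16.

9:57 AM on Nov 16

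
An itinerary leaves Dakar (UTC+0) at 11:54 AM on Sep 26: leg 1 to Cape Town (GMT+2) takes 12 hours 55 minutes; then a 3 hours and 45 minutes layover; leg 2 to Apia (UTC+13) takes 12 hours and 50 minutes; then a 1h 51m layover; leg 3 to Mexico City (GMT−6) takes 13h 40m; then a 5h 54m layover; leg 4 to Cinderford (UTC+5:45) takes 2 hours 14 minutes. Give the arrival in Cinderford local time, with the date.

Dakar is at UTC+0, so departure is already 11:54 AM UTC on Sep 26.
Add 12 hours and 55 minutes leg 1 → 12:49 AM UTC (Sep 27).
Add 3 hours 45 minutes layover in Cape Town → 4:34 AM UTC.
Add 12 hours and 50 minutes leg 2 → 5:24 PM UTC.
Add 1 hour and 51 minutes layover in Apia → 7:15 PM UTC.
Add 13 hours 40 minutes leg 3 → 8:55 AM UTC (Sep 28).
Add 5 hours 54 minutes layover in Mexico City → 2:49 PM UTC.
Add 2 hours and 14 minutes leg 4 → 5:03 PM UTC.
Cinderford is UTC+5:45, so local arrival = 5:03 PM + 5:45 = 10:48 PM on Sep 28.

10:48 PM on September 28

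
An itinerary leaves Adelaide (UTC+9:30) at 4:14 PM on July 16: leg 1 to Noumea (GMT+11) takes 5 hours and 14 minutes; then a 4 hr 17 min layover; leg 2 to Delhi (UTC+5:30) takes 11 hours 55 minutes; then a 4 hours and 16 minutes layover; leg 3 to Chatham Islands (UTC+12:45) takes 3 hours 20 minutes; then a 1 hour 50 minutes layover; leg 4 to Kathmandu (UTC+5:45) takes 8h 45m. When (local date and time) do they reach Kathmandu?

4:06 AM on Jul 18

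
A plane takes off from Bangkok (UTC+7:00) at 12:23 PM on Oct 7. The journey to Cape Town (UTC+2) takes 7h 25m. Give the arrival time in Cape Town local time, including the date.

Cape Town is 5:00 behind Bangkok.
After 7 hours and 25 minutes it is 7:48 PM in Bangkok.
Shift by the zone difference: 7:48 PM − 5:00 = 2:48 PM on Oct 7 in Cape Town.

2:48 PM on October 7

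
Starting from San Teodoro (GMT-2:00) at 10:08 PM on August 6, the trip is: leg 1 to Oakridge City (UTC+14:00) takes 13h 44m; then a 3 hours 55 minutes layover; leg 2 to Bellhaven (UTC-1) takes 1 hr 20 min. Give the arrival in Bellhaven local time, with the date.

Convert departure to UTC: 10:08 PM + 2:00 = 12:08 AM UTC on Aug 7.
Add 13 hours and 44 minutes leg 1 → 1:52 PM UTC.
Add 3 hours 55 minutes layover in Oakridge City → 5:47 PM UTC.
Add 1 hour 20 minutes leg 2 → 7:07 PM UTC.
Bellhaven is UTC−1:00, so local arrival = 7:07 PM − 1:00 = 6:07 PM on Aug 7.

6:07 PM on August 7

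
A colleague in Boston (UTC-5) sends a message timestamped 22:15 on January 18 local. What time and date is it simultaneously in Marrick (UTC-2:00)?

01:15 on Jan 19

Marrick is 3:00 ahead of Boston.
Shift by the zone difference: 22:15 + 3:00 = 01:15 on Jan 19 in Marrick.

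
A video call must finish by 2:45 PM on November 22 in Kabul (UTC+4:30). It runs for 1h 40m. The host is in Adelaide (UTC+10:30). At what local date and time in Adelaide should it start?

7:05 PM on Nov 22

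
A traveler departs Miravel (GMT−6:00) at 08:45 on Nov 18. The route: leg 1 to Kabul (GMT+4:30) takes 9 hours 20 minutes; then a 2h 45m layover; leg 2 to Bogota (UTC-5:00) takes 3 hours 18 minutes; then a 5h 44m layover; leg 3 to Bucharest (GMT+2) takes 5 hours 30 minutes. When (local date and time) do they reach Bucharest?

Convert departure to UTC: 08:45 + 6:00 = 14:45 UTC on Nov 18.
Add 9 hours and 20 minutes leg 1 → 00:05 UTC (Nov 19).
Add 2 hours 45 minutes layover in Kabul → 02:50 UTC.
Add 3 hours and 18 minutes leg 2 → 06:08 UTC.
Add 5 hours 44 minutes layover in Bogota → 11:52 UTC.
Add 5 hours 30 minutes leg 3 → 17:22 UTC.
Bucharest is UTC+2:00, so local arrival = 17:22 + 2:00 = 19:22 on Nov 19.

19:22 on November 19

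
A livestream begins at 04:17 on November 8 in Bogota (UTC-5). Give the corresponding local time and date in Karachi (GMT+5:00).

Karachi is 10:00 ahead of Bogota.
Shift by the zone difference: 04:17 + 10:00 = 14:17 on Nov 8 in Karachi.

14:17 on November 8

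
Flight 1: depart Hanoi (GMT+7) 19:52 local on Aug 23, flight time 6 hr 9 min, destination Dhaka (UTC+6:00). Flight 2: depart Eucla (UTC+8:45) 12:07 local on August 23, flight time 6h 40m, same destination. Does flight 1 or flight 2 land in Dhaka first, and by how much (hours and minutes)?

Flight 1 in UTC: 19:52 − 7:00 = 12:52 on Aug 23.
+6 hours 9 minutes → arrive 19:01 UTC on Aug 23.
Flight 2 in UTC: 12:07 − 8:45 = 03:22 on Aug 23.
+6 hours 40 minutes → arrive 10:02 UTC on Aug 23.
Flight 2 lands earlier by 8 hours 59 minutes.

the second, by 8 hours 59 minutes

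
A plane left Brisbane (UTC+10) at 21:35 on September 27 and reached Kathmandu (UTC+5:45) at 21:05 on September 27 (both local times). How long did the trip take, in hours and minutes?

Kathmandu is 4:15 behind Brisbane.
Clock-face elapsed time (ignoring zones) is −30 minutes.
Actual elapsed = −30 minutes + 4:15 = 3 hours 45 minutes.

3 hours 45 minutes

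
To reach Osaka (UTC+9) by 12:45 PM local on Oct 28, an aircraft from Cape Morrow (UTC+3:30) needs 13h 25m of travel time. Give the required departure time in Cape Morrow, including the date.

5:50 PM on October 27

Target arrival in UTC: 12:45 PM − 9:00 = 3:45 AM on Oct 28.
Subtract 13 hours and 25 minutes → departure 2:20 PM UTC on Oct 27.
Cape Morrow is UTC+3:30: 2:20 PM + 3:30 = 5:50 PM on Oct 27.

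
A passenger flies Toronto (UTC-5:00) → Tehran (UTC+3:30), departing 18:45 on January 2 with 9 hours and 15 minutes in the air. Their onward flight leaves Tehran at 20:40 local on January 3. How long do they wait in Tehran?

8 hours 10 minutes

Convert departure to UTC: 18:45 + 5:00 = 23:45 UTC on Jan 2.
Add 9 hours and 15 minutes flight time → 09:00 UTC (Jan 3).
Tehran is UTC+3:30, so local arrival = 09:00 + 3:30 = 12:30 on Jan 3.
Layover = 20:40 − 12:30 = 8 hours 10 minutes.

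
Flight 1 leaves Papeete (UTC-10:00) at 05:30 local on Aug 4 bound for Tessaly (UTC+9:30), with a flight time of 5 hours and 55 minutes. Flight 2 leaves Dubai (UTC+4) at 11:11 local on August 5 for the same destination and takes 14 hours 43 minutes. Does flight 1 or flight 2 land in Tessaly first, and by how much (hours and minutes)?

Flight 1 in UTC: 05:30 + 10:00 = 15:30 on Aug 4.
+5 hours 55 minutes → arrive 21:25 UTC on Aug 4.
Flight 2 in UTC: 11:11 − 4:00 = 07:11 on Aug 5.
+14 hours 43 minutes → arrive 21:54 UTC on Aug 5.
Flight 1 lands earlier by 24 hours 29 minutes.

the first, by 24 hours 29 minutes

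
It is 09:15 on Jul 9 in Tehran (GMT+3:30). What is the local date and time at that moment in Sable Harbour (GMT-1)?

04:45 on July 9

In UTC: 09:15 − 3:30 = 05:45 on Jul 9.
Sable Harbour is UTC−1:00: 05:45 − 1:00 = 04:45 on Jul 9.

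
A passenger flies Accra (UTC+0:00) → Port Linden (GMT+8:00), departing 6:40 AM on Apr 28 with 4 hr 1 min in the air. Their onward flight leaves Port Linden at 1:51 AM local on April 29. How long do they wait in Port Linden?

7 hours 10 minutes

Accra is at UTC+0, so departure is already 6:40 AM UTC on Apr 28.
Add 4 hours 1 minute flight time → 10:41 AM UTC.
Port Linden is UTC+8:00, so local arrival = 10:41 AM + 8:00 = 6:41 PM on Apr 28.
Layover = 1:51 AM − 6:41 PM (+1 day) = 7 hours 10 minutes.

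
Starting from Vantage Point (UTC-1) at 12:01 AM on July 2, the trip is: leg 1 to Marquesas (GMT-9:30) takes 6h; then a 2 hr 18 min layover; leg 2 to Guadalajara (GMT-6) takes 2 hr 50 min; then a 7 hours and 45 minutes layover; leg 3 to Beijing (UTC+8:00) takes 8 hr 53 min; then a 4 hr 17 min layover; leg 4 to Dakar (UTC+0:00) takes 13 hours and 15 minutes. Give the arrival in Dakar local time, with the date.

Convert departure to UTC: 12:01 AM + 1:00 = 1:01 AM UTC on Jul 2.
Add 6 hours leg 1 → 7:01 AM UTC.
Add 2 hours 18 minutes layover in Marquesas → 9:19 AM UTC.
Add 2 hours 50 minutes leg 2 → 12:09 PM UTC.
Add 7 hours 45 minutes layover in Guadalajara → 7:54 PM UTC.
Add 8 hours 53 minutes leg 3 → 4:47 AM UTC (Jul 3).
Add 4 hours 17 minutes layover in Beijing → 9:04 AM UTC.
Add 13 hours 15 minutes leg 4 → 10:19 PM UTC.
Dakar is UTC+0, so local arrival is the same: 10:19 PM on Jul 3.

10:19 PM on Jul 3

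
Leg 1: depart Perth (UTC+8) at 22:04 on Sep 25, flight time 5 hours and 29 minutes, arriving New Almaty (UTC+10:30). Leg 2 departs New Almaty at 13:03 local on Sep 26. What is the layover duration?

7 hours

Convert departure to UTC: 22:04 − 8:00 = 14:04 UTC on Sep 25.
Add 5 hours 29 minutes flight time → 19:33 UTC.
New Almaty is UTC+10:30, so local arrival = 19:33 + 10:30 = 06:03 on Sep 26.
Layover = 13:03 − 06:03 = 7 hours.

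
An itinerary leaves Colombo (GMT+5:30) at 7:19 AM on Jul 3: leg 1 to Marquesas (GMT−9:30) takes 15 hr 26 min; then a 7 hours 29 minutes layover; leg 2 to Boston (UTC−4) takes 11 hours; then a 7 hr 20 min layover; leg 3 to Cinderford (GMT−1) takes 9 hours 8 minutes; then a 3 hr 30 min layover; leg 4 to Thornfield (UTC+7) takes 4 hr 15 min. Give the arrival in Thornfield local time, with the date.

6:57 PM on Jul 5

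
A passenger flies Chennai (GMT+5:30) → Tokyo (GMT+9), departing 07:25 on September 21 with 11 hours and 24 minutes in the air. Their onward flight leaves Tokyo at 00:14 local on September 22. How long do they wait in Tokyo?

1 hour 55 minutes

Convert departure to UTC: 07:25 − 5:30 = 01:55 UTC on Sep 21.
Add 11 hours 24 minutes flight time → 13:19 UTC.
Tokyo is UTC+9:00, so local arrival = 13:19 + 9:00 = 22:19 on Sep 21.
Layover = 00:14 − 22:19 (+1 day) = 1 hour 55 minutes.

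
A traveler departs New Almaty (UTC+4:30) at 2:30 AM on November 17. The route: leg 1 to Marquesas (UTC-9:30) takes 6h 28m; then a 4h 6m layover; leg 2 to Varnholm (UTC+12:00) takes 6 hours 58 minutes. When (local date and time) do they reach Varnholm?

3:32 AM on Nov 18

Convert departure to UTC: 2:30 AM − 4:30 = 10:00 PM UTC on Nov 16.
Add 6 hours 28 minutes leg 1 → 4:28 AM UTC (Nov 17).
Add 4 hours and 6 minutes layover in Marquesas → 8:34 AM UTC.
Add 6 hours 58 minutes leg 2 → 3:32 PM UTC.
Varnholm is UTC+12:00, so local arrival = 3:32 PM + 12:00 = 3:32 AM on Nov 18.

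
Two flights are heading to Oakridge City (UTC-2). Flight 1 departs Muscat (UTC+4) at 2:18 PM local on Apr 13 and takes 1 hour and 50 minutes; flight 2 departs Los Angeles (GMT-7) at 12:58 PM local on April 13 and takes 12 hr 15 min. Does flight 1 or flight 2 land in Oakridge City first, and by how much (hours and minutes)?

Flight 1 in UTC: 2:18 PM − 4:00 = 10:18 AM on Apr 13.
+1 hour 50 minutes → arrive 12:08 PM UTC on Apr 13.
Flight 2 in UTC: 12:58 PM + 7:00 = 7:58 PM on Apr 13.
+12 hours and 15 minutes → arrive 8:13 AM UTC on Apr 14.
Flight 1 lands earlier by 20 hours 5 minutes.

the first, by 20 hours 5 minutes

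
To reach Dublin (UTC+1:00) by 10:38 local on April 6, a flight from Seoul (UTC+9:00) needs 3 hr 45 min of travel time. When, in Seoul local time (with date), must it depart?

14:53 on April 6

Target arrival in UTC: 10:38 − 1:00 = 09:38 on Apr 6.
Subtract 3 hours and 45 minutes → departure 05:53 UTC on Apr 6.
Seoul is UTC+9:00: 05:53 + 9:00 = 14:53 on Apr 6.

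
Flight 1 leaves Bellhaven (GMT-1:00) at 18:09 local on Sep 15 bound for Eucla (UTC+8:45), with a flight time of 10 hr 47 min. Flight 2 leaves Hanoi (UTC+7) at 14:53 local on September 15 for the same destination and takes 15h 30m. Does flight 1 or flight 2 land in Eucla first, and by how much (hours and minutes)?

the second, by 6 hours 33 minutes

Flight 1 in UTC: 18:09 + 1:00 = 19:09 on Sep 15.
+10 hours and 47 minutes → arrive 05:56 UTC on Sep 16.
Flight 2 in UTC: 14:53 − 7:00 = 07:53 on Sep 15.
+15 hours and 30 minutes → arrive 23:23 UTC on Sep 15.
Flight 2 lands earlier by 6 hours 33 minutes.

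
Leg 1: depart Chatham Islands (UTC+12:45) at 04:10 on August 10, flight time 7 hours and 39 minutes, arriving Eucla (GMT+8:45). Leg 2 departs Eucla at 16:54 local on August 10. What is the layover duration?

9 hours 5 minutes

Convert departure to UTC: 04:10 − 12:45 = 15:25 UTC on Aug 9.
Add 7 hours and 39 minutes flight time → 23:04 UTC.
Eucla is UTC+8:45, so local arrival = 23:04 + 8:45 = 07:49 on Aug 10.
Layover = 16:54 − 07:49 = 9 hours 5 minutes.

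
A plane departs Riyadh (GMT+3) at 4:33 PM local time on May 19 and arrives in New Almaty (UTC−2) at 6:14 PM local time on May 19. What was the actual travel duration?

Departure in UTC: 4:33 PM − 3:00 = 1:33 PM on May 19.
Arrival in UTC: 6:14 PM + 2:00 = 8:14 PM on May 19.
Elapsed = 8:14 PM − 1:33 PM = 6 hours 41 minutes.

6 hours 41 minutes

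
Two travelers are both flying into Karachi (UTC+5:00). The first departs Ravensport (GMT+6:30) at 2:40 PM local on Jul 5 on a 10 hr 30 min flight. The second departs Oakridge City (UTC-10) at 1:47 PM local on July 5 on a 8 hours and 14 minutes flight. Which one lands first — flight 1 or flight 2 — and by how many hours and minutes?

Flight 1 in UTC: 2:40 PM − 6:30 = 8:10 AM on Jul 5.
+10 hours and 30 minutes → arrive 6:40 PM UTC on Jul 5.
Flight 2 in UTC: 1:47 PM + 10:00 = 11:47 PM on Jul 5.
+8 hours and 14 minutes → arrive 8:01 AM UTC on Jul 6.
Flight 1 lands earlier by 13 hours 21 minutes.

the first, by 13 hours 21 minutes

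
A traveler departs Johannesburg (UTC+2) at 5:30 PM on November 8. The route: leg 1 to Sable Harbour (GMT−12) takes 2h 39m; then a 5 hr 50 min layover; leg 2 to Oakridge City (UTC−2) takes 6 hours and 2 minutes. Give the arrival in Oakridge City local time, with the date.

4:01 AM on Nov 9

Convert departure to UTC: 5:30 PM − 2:00 = 3:30 PM UTC on Nov 8.
Add 2 hours 39 minutes leg 1 → 6:09 PM UTC.
Add 5 hours and 50 minutes layover in Sable Harbour → 11:59 PM UTC.
Add 6 hours and 2 minutes leg 2 → 6:01 AM UTC (Nov 9).
Oakridge City is UTC−2:00, so local arrival = 6:01 AM − 2:00 = 4:01 AM on Nov 9.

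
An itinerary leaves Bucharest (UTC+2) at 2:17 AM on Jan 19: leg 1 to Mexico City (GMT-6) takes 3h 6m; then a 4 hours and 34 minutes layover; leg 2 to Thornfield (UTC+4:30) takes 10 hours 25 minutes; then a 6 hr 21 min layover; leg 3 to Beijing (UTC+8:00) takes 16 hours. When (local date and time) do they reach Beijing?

Convert departure to UTC: 2:17 AM − 2:00 = 12:17 AM UTC on Jan 19.
Add 3 hours 6 minutes leg 1 → 3:23 AM UTC.
Add 4 hours and 34 minutes layover in Mexico City → 7:57 AM UTC.
Add 10 hours 25 minutes leg 2 → 6:22 PM UTC.
Add 6 hours 21 minutes layover in Thornfield → 12:43 AM UTC (Jan 20).
Add 16 hours leg 3 → 4:43 PM UTC.
Beijing is UTC+8:00, so local arrival = 4:43 PM + 8:00 = 12:43 AM on Jan 21.

12:43 AM on Jan 21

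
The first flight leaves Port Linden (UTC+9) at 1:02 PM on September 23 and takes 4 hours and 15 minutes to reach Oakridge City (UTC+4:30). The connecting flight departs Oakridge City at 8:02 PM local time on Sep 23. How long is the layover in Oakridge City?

7 hours 15 minutes

Convert departure to UTC: 1:02 PM − 9:00 = 4:02 AM UTC on Sep 23.
Add 4 hours and 15 minutes flight time → 8:17 AM UTC.
Oakridge City is UTC+4:30, so local arrival = 8:17 AM + 4:30 = 12:47 PM on Sep 23.
Layover = 8:02 PM − 12:47 PM = 7 hours 15 minutes.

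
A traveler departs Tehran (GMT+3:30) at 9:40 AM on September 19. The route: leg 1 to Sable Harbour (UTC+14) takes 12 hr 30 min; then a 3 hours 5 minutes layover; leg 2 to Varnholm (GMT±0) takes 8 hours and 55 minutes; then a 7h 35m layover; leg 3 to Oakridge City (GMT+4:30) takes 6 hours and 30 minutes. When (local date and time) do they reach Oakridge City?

Convert departure to UTC: 9:40 AM − 3:30 = 6:10 AM UTC on Sep 19.
Add 12 hours 30 minutes leg 1 → 6:40 PM UTC.
Add 3 hours 5 minutes layover in Sable Harbour → 9:45 PM UTC.
Add 8 hours and 55 minutes leg 2 → 6:40 AM UTC (Sep 20).
Add 7 hours and 35 minutes layover in Varnholm → 2:15 PM UTC.
Add 6 hours 30 minutes leg 3 → 8:45 PM UTC.
Oakridge City is UTC+4:30, so local arrival = 8:45 PM + 4:30 = 1:15 AM on Sep 21.

1:15 AM on September 21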